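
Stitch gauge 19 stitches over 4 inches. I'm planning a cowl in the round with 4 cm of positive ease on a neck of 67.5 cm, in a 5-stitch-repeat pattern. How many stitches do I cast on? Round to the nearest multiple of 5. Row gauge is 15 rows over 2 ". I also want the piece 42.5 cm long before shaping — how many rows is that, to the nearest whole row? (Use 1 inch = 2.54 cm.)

Cast on 135 stitches; work 125 rows.

Finished = 67.5 + 4 = 71.5 cm.
71.5 cm × 1/2.54 = 28.15 inches.
19/4 = 4.75 sts per in; 28.15 × 4.75 = 133.71 sts.
Nearest multiple of 5 → 135.
42.5 cm = 16.73 inches; × 7.5 = 125.49 → 125 rows.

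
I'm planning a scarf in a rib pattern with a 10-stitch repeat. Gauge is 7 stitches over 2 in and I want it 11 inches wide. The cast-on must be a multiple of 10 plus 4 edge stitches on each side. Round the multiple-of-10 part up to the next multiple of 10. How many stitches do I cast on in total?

CO 48 sts.

7 / 2 = 3.5 sts per inch.
11 × 3.5 = 38.50 sts.
Less 8 edge sts → 30.50 for the repeat.
Next multiple of 10: 40.
Add back 8 edge sts → 48.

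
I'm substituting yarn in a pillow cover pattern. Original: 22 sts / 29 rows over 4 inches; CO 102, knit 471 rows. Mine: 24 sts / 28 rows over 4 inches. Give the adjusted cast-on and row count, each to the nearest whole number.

Stitches: 102 × 24/22 = 111.27 → 111.
Rows: 471 × 28/29 = 454.76 → 455.

Cast on 111 stitches; work 455 rows.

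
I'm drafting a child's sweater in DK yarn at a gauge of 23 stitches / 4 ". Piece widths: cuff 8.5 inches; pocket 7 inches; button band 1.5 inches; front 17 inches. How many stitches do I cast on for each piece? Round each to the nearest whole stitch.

Rate = 23/4 = 5.75 sts per in.
cuff: 8.5 × 5.75 = 48.88 → 49.
pocket: 7 × 5.75 = 40.25 → 40.
button band: 1.5 × 5.75 = 8.62 → 9.
front: 17 × 5.75 = 97.75 → 98.

cuff 49; pocket 40; button band 9; front 98.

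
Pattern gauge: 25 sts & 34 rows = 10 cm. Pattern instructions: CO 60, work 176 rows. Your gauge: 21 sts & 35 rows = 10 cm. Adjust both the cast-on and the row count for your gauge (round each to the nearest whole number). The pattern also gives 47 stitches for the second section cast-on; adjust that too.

Stitches: 60 × 21/25 = 50.40 → 50.
Rows: 176 × 35/34 = 181.18 → 181.
second section cast-on: 47 × 21/25 = 39.48 → 39.

Cast on 50 stitches; work 181 rows; second section cast-on 39 stitches.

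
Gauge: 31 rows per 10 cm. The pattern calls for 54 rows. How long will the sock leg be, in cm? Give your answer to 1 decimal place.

17.4 cm.

31 rows / 10 cm = 3.1 rows per cm.
54 / 3.1 = 17.42 cm.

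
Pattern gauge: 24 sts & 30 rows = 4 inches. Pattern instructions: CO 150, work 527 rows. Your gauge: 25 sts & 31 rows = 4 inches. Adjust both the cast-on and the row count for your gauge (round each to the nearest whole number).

Cast on 156 stitches; work 545 rows.

Stitches: 150 × 25/24 = 156.25 → 156.
Rows: 527 × 31/30 = 544.57 → 545.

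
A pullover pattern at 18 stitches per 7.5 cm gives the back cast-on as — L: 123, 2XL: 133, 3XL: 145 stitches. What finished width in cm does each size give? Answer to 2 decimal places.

18/7.5 = 2.4 sts per cm.
L: 123 / 2.4 = 51.250 → 51.25 cm.
2XL: 133 / 2.4 = 55.417 → 55.42 cm.
3XL: 145 / 2.4 = 60.417 → 60.42 cm.

L 51.25 cm; 2XL 55.42 cm; 3XL 60.42 cm.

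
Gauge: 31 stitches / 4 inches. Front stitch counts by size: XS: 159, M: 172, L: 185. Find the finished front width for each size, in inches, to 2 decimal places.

31/4 = 7.75 sts per in.
XS: 159 / 7.75 = 20.516 → 20.52 in.
M: 172 / 7.75 = 22.194 → 22.19 in.
L: 185 / 7.75 = 23.871 → 23.87 in.

XS 20.52 inches; M 22.19 inches; L 23.87 inches.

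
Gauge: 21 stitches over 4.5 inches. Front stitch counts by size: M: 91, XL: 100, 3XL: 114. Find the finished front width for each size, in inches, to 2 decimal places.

21/4.5 = 4.667 sts per in.
M: 91 / 4.667 = 19.500 → 19.50 in.
XL: 100 / 4.667 = 21.429 → 21.43 in.
3XL: 114 / 4.667 = 24.429 → 24.43 in.

M 19.50 inches; XL 21.43 inches; 3XL 24.43 inches.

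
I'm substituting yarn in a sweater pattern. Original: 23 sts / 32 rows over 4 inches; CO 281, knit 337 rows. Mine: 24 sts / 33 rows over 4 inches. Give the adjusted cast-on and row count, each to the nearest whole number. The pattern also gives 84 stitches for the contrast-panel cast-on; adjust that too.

Stitches: 281 × 24/23 = 293.22 → 293.
Rows: 337 × 33/32 = 347.53 → 348.
contrast-panel cast-on: 84 × 24/23 = 87.65 → 88.

Cast on 293 stitches; work 348 rows; contrast-panel cast-on 88 stitches.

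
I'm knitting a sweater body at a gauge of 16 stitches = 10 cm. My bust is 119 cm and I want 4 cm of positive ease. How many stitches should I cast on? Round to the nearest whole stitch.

Finished = 119 + 4 = 123 cm.
16 / 10 = 1.6 sts per cm.
123.00 × 1.6 = 196.80 sts.
→ 197 sts.

CO 197 sts.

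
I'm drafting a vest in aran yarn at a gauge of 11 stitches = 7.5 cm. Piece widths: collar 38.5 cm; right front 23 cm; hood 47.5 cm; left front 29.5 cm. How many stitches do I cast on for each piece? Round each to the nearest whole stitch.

collar 56; right front 34; hood 70; left front 43.

Rate = 11/7.5 = 1.467 sts per cm.
collar: 38.5 × 1.467 = 56.47 → 56.
right front: 23 × 1.467 = 33.73 → 34.
hood: 47.5 × 1.467 = 69.67 → 70.
left front: 29.5 × 1.467 = 43.27 → 43.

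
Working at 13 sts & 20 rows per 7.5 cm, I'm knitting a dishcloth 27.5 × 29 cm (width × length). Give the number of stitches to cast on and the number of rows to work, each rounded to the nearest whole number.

Cast on 48 stitches and work 77 rows.

Stitch gauge = 13/7.5 = 1.733 sts/cm; 27.5 × 1.733 = 47.67 → 48 sts.
Row gauge = 20/7.5 = 2.667 rows/cm; 29 × 2.667 = 77.33 → 77 rows.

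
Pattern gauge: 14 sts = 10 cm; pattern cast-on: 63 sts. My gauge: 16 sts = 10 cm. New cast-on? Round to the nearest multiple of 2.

72 stitches.

Scale factor = 16 / 14 = 1.143.
63 × 16 / 14 = 72.00 sts.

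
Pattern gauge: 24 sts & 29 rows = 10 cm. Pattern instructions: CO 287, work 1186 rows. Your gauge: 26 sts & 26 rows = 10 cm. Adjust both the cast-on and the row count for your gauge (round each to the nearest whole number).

Stitches: 287 × 26/24 = 310.92 → 311.
Rows: 1186 × 26/29 = 1063.31 → 1063.

Cast on 311 stitches; work 1063 rows.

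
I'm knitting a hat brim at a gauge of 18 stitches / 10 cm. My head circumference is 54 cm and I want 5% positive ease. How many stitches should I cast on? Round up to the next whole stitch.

Finished = 54 × 1.05 = 56.70 cm.
18 / 10 = 1.8 sts per cm.
56.70 × 1.8 = 102.06 sts.
→ 103 sts.

103 stitches.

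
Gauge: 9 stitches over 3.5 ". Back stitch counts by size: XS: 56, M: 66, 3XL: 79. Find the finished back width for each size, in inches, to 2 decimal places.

XS 21.78 inches; M 25.67 inches; 3XL 30.72 inches.

9/3.5 = 2.571 sts per in.
XS: 56 / 2.571 = 21.778 → 21.78 in.
M: 66 / 2.571 = 25.667 → 25.67 in.
3XL: 79 / 2.571 = 30.722 → 30.72 in.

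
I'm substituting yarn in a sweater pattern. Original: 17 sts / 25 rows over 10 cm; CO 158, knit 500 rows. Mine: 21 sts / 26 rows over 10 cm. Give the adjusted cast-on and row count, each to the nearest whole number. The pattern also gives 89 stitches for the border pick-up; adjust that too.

Stitches: 158 × 21/17 = 195.18 → 195.
Rows: 500 × 26/25 = 520.00 → 520.
border pick-up: 89 × 21/17 = 109.94 → 110.

Cast on 195 stitches; work 520 rows; border pick-up 110 stitches.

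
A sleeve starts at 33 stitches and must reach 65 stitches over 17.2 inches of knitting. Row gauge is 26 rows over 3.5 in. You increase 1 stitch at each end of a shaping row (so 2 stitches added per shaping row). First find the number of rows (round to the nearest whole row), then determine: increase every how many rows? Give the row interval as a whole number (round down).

Rows = 17.2 × 7.429 = 127.8 → 128 rows.
Stitches to add: 32 → 16 shaping rows (at 2 st each).
128 / 16 = 8.00 → every 8 rows.

Increase every 8th row.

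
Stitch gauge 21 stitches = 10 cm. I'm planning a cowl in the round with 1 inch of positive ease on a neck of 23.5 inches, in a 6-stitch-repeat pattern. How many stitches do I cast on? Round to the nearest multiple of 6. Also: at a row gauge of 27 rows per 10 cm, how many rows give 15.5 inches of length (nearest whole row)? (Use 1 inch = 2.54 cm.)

Finished = 23.5 + 1 = 24.5 inches.
24.5 inches × 2.54 = 62.23 cm.
21/10 = 2.1 sts per cm; 62.23 × 2.1 = 130.68 sts.
Nearest multiple of 6 → 132.
15.5 inches = 39.37 cm; × 2.7 = 106.30 → 106 rows.

Cast on 132 stitches; work 106 rows.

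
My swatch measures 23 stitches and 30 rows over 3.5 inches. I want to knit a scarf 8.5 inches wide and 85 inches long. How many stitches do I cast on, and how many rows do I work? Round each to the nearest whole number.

Cast on 56 stitches and work 729 rows.

Stitch gauge = 23/3.5 = 6.571 sts/in; 8.5 × 6.571 = 55.86 → 56 sts.
Row gauge = 30/3.5 = 8.571 rows/in; 85 × 8.571 = 728.57 → 729 rows.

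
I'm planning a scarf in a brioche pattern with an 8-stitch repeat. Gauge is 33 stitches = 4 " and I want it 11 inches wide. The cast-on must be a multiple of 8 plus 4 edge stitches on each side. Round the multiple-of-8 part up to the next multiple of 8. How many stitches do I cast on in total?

Cast on 96 stitches.

33 / 4 = 8.25 sts per inch.
11 × 8.25 = 90.75 sts.
Less 8 edge sts → 82.75 for the repeat.
Next multiple of 8: 88.
Add back 8 edge sts → 96.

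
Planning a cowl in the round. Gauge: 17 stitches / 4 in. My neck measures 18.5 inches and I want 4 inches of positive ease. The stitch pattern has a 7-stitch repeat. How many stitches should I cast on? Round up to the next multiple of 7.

Finished = 18.5 + 4 = 22.5 inches.
17 / 4 = 4.25 sts/in.
22.5 × 4.25 = 95.62 sts.
Next multiple of 7: 98.

CO 98 sts.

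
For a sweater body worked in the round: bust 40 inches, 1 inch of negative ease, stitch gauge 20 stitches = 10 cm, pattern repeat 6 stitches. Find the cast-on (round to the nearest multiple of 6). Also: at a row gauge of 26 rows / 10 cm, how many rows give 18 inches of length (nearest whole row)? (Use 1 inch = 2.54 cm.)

Finished = 40 − 1 = 39 inches.
39 inches × 2.54 = 99.06 cm.
20/10 = 2 sts per cm; 99.06 × 2 = 198.12 sts.
Nearest multiple of 6 → 198.
18 inches = 45.72 cm; × 2.6 = 118.87 → 119 rows.

Cast on 198 stitches; work 119 rows.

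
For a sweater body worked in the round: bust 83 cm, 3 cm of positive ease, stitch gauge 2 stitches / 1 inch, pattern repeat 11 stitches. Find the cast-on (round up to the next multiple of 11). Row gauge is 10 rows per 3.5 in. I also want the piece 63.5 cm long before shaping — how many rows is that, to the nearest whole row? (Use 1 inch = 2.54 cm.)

Cast on 77 stitches; work 71 rows.

Finished = 83 + 3 = 86 cm.
86 cm × 1/2.54 = 33.86 inches.
2/1 = 2 sts per in; 33.86 × 2 = 67.72 sts.
Next multiple of 11 → 77.
63.5 cm = 25.00 inches; × 2.857 = 71.43 → 71 rows.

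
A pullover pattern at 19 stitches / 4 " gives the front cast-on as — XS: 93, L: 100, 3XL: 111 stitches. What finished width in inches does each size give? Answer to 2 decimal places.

XS 19.58 inches; L 21.05 inches; 3XL 23.37 inches.

19/4 = 4.75 sts per in.
XS: 93 / 4.75 = 19.579 → 19.58 in.
L: 100 / 4.75 = 21.053 → 21.05 in.
3XL: 111 / 4.75 = 23.368 → 23.37 in.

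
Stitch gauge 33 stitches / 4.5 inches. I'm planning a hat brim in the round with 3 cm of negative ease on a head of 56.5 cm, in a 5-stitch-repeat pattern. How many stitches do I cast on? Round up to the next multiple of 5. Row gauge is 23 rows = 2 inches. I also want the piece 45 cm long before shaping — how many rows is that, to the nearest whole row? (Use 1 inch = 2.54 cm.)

Finished = 56.5 − 3 = 53.5 cm.
53.5 cm × 1/2.54 = 21.06 inches.
33/4.5 = 7.333 sts per in; 21.06 × 7.333 = 154.46 sts.
Next multiple of 5 → 155.
45 cm = 17.72 inches; × 11.5 = 203.74 → 204 rows.

Cast on 155 stitches; work 204 rows.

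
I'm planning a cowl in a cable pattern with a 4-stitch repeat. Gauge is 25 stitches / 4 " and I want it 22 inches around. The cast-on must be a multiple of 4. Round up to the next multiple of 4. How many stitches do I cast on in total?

25 / 4 = 6.25 sts per inch.
22 × 6.25 = 137.50 sts.
Next multiple of 4: 140.

140 stitches.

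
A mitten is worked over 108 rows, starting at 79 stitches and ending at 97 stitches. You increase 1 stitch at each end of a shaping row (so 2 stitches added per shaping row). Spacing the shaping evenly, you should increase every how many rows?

Stitches to add: |97 − 79| = 18.
Shaping rows needed: 18 / 2 = 9.
108 rows / 9 = every 12 rows.

Increase every 12th row.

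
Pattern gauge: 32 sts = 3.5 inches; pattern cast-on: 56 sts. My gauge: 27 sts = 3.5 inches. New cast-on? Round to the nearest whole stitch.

CO 47 sts.

Scale factor = 27 / 32 = 0.844.
56 × 27 / 32 = 47.25 sts.
→ 47 sts.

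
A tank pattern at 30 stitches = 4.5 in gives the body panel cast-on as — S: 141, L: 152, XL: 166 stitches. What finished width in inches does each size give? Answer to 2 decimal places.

30/4.5 = 6.667 sts per in.
S: 141 / 6.667 = 21.150 → 21.15 in.
L: 152 / 6.667 = 22.800 → 22.80 in.
XL: 166 / 6.667 = 24.900 → 24.90 in.

S 21.15 inches; L 22.80 inches; XL 24.90 inches.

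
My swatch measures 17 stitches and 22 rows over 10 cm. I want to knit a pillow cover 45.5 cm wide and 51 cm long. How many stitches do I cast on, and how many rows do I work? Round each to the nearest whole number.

Stitch gauge = 17/10 = 1.7 sts/cm; 45.5 × 1.7 = 77.35 → 77 sts.
Row gauge = 22/10 = 2.2 rows/cm; 51 × 2.2 = 112.20 → 112 rows.

Cast on 77 stitches and work 112 rows.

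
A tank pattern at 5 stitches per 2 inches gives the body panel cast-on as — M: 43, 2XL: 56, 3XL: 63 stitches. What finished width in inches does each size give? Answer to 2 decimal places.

5/2 = 2.5 sts per in.
M: 43 / 2.5 = 17.200 → 17.20 in.
2XL: 56 / 2.5 = 22.400 → 22.40 in.
3XL: 63 / 2.5 = 25.200 → 25.20 in.

M 17.20 inches; 2XL 22.40 inches; 3XL 25.20 inches.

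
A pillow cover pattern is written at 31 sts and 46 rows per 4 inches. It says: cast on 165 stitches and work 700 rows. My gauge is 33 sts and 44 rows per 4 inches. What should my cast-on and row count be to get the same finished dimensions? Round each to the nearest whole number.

Stitches: 165 × 33/31 = 175.65 → 176.
Rows: 700 × 44/46 = 669.57 → 670.

Cast on 176 stitches; work 670 rows.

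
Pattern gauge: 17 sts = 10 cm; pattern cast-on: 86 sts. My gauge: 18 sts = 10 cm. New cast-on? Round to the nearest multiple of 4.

Scale factor = 18 / 17 = 1.059.
86 × 18 / 17 = 91.06 sts.
→ 92 sts.

92 stitches.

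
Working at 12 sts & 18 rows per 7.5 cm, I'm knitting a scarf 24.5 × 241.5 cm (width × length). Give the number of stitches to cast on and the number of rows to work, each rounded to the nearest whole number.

Cast on 39 stitches and work 580 rows.

Stitch gauge = 12/7.5 = 1.6 sts/cm; 24.5 × 1.6 = 39.20 → 39 sts.
Row gauge = 18/7.5 = 2.4 rows/cm; 241.5 × 2.4 = 579.60 → 580 rows.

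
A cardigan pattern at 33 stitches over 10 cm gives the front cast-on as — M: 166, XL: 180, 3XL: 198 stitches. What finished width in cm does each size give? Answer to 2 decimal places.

33/10 = 3.3 sts per cm.
M: 166 / 3.3 = 50.303 → 50.30 cm.
XL: 180 / 3.3 = 54.545 → 54.55 cm.
3XL: 198 / 3.3 = 60.000 → 60.00 cm.

M 50.30 cm; XL 54.55 cm; 3XL 60.00 cm.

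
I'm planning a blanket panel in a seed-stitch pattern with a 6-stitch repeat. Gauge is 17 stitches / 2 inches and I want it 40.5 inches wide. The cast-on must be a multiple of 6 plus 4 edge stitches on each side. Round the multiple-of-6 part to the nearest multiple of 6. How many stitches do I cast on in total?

CO 344 sts.

17 / 2 = 8.5 sts per inch.
40.5 × 8.5 = 344.25 sts.
Less 8 edge sts → 336.25 for the repeat.
Nearest multiple of 6: 336.
Add back 8 edge sts → 344.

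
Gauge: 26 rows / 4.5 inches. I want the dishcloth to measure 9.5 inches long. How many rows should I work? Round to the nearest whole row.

26 rows / 4.5 in = 5.778 rows per inch.
9.5 × 5.778 = 54.89 rows.
Round to nearest → 55.

Work 55 rows.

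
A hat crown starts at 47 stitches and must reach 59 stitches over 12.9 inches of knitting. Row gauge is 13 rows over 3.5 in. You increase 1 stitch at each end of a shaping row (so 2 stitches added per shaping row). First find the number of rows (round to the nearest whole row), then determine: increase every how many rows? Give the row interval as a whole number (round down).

Increase every 8th row.

Rows = 12.9 × 3.714 = 47.9 → 48 rows.
Stitches to add: 12 → 6 shaping rows (at 2 st each).
48 / 6 = 8.00 → every 8 rows.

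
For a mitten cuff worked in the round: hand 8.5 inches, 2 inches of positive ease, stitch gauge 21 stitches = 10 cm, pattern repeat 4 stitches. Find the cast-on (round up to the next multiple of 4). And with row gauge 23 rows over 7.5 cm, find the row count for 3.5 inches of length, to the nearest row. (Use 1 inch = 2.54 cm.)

Finished = 8.5 + 2 = 10.5 inches.
10.5 inches × 2.54 = 26.67 cm.
21/10 = 2.1 sts per cm; 26.67 × 2.1 = 56.01 sts.
Next multiple of 4 → 60.
3.5 inches = 8.89 cm; × 3.067 = 27.26 → 27 rows.

Cast on 60 stitches; work 27 rows.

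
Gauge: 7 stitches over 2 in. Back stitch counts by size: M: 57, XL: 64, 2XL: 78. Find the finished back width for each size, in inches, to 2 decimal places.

7/2 = 3.5 sts per in.
M: 57 / 3.5 = 16.286 → 16.29 in.
XL: 64 / 3.5 = 18.286 → 18.29 in.
2XL: 78 / 3.5 = 22.286 → 22.29 in.

M 16.29 inches; XL 18.29 inches; 2XL 22.29 inches.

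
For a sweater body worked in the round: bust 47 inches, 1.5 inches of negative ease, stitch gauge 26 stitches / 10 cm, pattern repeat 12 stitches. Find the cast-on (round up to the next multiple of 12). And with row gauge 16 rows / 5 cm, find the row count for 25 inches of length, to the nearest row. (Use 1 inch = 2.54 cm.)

Cast on 312 stitches; work 203 rows.

Finished = 47 − 1.5 = 45.5 inches.
45.5 inches × 2.54 = 115.57 cm.
26/10 = 2.6 sts per cm; 115.57 × 2.6 = 300.48 sts.
Next multiple of 12 → 312.
25 inches = 63.50 cm; × 3.2 = 203.20 → 203 rows.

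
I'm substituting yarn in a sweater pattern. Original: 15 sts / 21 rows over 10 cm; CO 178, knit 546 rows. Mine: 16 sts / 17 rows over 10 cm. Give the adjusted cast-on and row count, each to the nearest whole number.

Stitches: 178 × 16/15 = 189.87 → 190.
Rows: 546 × 17/21 = 442.00 → 442.

Cast on 190 stitches; work 442 rows.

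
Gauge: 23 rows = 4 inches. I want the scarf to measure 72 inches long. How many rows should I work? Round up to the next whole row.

Knit 414 rows.

23 rows / 4 in = 5.75 rows per inch.
72 × 5.75 = 414.00 rows.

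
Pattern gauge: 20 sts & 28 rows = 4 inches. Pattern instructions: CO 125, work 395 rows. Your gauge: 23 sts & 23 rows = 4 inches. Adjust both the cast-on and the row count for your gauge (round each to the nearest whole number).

Stitches: 125 × 23/20 = 143.75 → 144.
Rows: 395 × 23/28 = 324.46 → 324.

Cast on 144 stitches; work 324 rows.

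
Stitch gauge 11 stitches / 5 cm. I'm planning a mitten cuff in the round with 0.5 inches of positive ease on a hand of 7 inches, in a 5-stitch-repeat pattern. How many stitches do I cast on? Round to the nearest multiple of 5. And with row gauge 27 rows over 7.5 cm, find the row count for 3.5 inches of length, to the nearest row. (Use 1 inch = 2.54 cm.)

Finished = 7 + 0.5 = 7.5 inches.
7.5 inches × 2.54 = 19.05 cm.
11/5 = 2.2 sts per cm; 19.05 × 2.2 = 41.91 sts.
Nearest multiple of 5 → 40.
3.5 inches = 8.89 cm; × 3.6 = 32.00 → 32 rows.

Cast on 40 stitches; work 32 rows.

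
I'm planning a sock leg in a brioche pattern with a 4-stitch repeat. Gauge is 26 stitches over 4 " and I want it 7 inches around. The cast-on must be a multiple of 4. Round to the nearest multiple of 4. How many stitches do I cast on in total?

26 / 4 = 6.5 sts per inch.
7 × 6.5 = 45.50 sts.
Nearest multiple of 4: 44.

CO 44 sts.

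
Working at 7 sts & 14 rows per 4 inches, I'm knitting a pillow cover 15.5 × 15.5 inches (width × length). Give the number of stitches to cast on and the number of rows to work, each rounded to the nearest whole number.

Stitch gauge = 7/4 = 1.75 sts/in; 15.5 × 1.75 = 27.12 → 27 sts.
Row gauge = 14/4 = 3.5 rows/in; 15.5 × 3.5 = 54.25 → 54 rows.

Cast on 27 stitches and work 54 rows.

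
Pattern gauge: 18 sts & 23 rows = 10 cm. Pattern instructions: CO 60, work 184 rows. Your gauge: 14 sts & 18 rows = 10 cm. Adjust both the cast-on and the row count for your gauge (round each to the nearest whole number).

Cast on 47 stitches; work 144 rows.

Stitches: 60 × 14/18 = 46.67 → 47.
Rows: 184 × 18/23 = 144.00 → 144.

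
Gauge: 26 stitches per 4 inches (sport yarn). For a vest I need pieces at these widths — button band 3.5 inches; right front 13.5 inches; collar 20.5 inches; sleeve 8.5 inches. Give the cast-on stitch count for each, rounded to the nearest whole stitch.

button band 23; right front 88; collar 133; sleeve 55.

Rate = 26/4 = 6.5 sts per in.
button band: 3.5 × 6.5 = 22.75 → 23.
right front: 13.5 × 6.5 = 87.75 → 88.
collar: 20.5 × 6.5 = 133.25 → 133.
sleeve: 8.5 × 6.5 = 55.25 → 55.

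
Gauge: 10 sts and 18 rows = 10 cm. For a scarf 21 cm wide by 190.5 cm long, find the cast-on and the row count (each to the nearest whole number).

Stitch gauge = 10/10 = 1 sts/cm; 21 × 1 = 21.00 → 21 sts.
Row gauge = 18/10 = 1.8 rows/cm; 190.5 × 1.8 = 342.90 → 343 rows.

Cast on 21 stitches and work 343 rows.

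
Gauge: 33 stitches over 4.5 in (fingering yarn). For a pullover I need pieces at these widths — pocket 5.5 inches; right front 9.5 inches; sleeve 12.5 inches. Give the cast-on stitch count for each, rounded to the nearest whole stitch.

pocket 40; right front 70; sleeve 92.

Rate = 33/4.5 = 7.333 sts per in.
pocket: 5.5 × 7.333 = 40.33 → 40.
right front: 9.5 × 7.333 = 69.67 → 70.
sleeve: 12.5 × 7.333 = 91.67 → 92.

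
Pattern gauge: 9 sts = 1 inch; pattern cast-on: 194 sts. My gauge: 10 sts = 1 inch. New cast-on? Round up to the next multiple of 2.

Scale factor = 10 / 9 = 1.111.
194 × 10 / 9 = 215.56 sts.
→ 216 sts.

CO 216 sts.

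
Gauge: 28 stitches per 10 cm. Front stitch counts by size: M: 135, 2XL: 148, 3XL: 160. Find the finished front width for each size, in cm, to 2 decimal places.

28/10 = 2.8 sts per cm.
M: 135 / 2.8 = 48.214 → 48.21 cm.
2XL: 148 / 2.8 = 52.857 → 52.86 cm.
3XL: 160 / 2.8 = 57.143 → 57.14 cm.

M 48.21 cm; 2XL 52.86 cm; 3XL 57.14 cm.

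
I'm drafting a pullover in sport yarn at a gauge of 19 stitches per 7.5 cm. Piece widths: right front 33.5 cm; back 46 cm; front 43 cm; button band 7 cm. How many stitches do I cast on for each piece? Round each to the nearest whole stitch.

right front 85; back 117; front 109; button band 18.

Rate = 19/7.5 = 2.533 sts per cm.
right front: 33.5 × 2.533 = 84.87 → 85.
back: 46 × 2.533 = 116.53 → 117.
front: 43 × 2.533 = 108.93 → 109.
button band: 7 × 2.533 = 17.73 → 18.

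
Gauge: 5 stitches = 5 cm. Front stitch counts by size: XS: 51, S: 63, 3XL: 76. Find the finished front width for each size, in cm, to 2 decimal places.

XS 51.00 cm; S 63.00 cm; 3XL 76.00 cm.

5/5 = 1 sts per cm.
XS: 51 / 1 = 51.000 → 51.00 cm.
S: 63 / 1 = 63.000 → 63.00 cm.
3XL: 76 / 1 = 76.000 → 76.00 cm.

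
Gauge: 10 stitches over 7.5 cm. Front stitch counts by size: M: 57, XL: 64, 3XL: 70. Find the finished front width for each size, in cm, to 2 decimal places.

10/7.5 = 1.333 sts per cm.
M: 57 / 1.333 = 42.750 → 42.75 cm.
XL: 64 / 1.333 = 48.000 → 48.00 cm.
3XL: 70 / 1.333 = 52.500 → 52.50 cm.

M 42.75 cm; XL 48.00 cm; 3XL 52.50 cm.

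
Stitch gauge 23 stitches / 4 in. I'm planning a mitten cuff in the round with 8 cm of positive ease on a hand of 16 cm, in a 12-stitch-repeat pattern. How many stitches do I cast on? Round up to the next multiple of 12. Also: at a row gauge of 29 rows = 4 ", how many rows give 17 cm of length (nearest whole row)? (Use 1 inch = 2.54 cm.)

Cast on 60 stitches; work 49 rows.

Finished = 16 + 8 = 24 cm.
24 cm × 1/2.54 = 9.45 inches.
23/4 = 5.75 sts per in; 9.45 × 5.75 = 54.33 sts.
Next multiple of 12 → 60.
17 cm = 6.69 inches; × 7.25 = 48.52 → 49 rows.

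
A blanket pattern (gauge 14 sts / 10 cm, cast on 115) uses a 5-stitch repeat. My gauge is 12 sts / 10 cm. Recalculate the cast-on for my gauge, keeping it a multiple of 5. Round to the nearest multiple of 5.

115 × 12 / 14 = 98.57.
Nearest multiple of 5: 100.

100 stitches.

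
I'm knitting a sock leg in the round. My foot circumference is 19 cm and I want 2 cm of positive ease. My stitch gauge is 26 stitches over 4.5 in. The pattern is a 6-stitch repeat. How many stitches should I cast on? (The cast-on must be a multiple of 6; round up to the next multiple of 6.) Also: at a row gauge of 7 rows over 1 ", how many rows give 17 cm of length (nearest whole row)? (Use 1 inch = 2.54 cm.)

Finished = 19 + 2 = 21 cm.
21 cm × 1/2.54 = 8.27 inches.
26/4.5 = 5.778 sts per in; 8.27 × 5.778 = 47.77 sts.
Next multiple of 6 → 48.
17 cm = 6.69 inches; × 7 = 46.85 → 47 rows.

Cast on 48 stitches; work 47 rows.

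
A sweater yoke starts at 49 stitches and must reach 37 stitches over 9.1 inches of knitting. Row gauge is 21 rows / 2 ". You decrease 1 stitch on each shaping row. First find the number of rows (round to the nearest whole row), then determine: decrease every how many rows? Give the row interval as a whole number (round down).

Decrease every 8th row.

Rows = 9.1 × 10.5 = 95.5 → 96 rows.
Stitches to remove: 12 → 12 shaping rows (at 1 st each).
96 / 12 = 8.00 → every 8 rows.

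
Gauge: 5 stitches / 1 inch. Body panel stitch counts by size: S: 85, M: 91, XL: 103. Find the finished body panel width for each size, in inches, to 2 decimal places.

S 17.00 inches; M 18.20 inches; XL 20.60 inches.

5/1 = 5 sts per in.
S: 85 / 5 = 17.000 → 17.00 in.
M: 91 / 5 = 18.200 → 18.20 in.
XL: 103 / 5 = 20.600 → 20.60 in.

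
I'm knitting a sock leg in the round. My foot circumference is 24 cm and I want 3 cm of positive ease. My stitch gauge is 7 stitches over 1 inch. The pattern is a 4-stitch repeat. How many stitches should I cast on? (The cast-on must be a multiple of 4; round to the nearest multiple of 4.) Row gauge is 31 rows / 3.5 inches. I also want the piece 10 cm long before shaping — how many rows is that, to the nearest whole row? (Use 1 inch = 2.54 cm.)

Finished = 24 + 3 = 27 cm.
27 cm × 1/2.54 = 10.63 inches.
7/1 = 7 sts per in; 10.63 × 7 = 74.41 sts.
Nearest multiple of 4 → 76.
10 cm = 3.94 inches; × 8.857 = 34.87 → 35 rows.

Cast on 76 stitches; work 35 rows.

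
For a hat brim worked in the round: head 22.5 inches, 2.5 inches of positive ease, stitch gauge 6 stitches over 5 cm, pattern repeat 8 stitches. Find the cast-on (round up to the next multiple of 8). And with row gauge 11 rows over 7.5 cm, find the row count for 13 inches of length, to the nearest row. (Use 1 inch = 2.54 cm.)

Finished = 22.5 + 2.5 = 25 inches.
25 inches × 2.54 = 63.50 cm.
6/5 = 1.2 sts per cm; 63.50 × 1.2 = 76.20 sts.
Next multiple of 8 → 80.
13 inches = 33.02 cm; × 1.467 = 48.43 → 48 rows.

Cast on 80 stitches; work 48 rows.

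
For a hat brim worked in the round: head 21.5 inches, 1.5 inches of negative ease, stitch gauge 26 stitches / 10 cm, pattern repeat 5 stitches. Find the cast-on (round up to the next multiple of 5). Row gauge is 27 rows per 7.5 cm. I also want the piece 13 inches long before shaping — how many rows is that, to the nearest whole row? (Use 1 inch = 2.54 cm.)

Cast on 135 stitches; work 119 rows.

Finished = 21.5 − 1.5 = 20 inches.
20 inches × 2.54 = 50.80 cm.
26/10 = 2.6 sts per cm; 50.80 × 2.6 = 132.08 sts.
Next multiple of 5 → 135.
13 inches = 33.02 cm; × 3.6 = 118.87 → 119 rows.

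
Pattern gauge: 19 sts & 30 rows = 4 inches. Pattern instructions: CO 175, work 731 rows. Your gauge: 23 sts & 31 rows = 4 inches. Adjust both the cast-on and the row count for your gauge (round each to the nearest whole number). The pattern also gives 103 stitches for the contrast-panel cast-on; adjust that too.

Stitches: 175 × 23/19 = 211.84 → 212.
Rows: 731 × 31/30 = 755.37 → 755.
contrast-panel cast-on: 103 × 23/19 = 124.68 → 125.

Cast on 212 stitches; work 755 rows; contrast-panel cast-on 125 stitches.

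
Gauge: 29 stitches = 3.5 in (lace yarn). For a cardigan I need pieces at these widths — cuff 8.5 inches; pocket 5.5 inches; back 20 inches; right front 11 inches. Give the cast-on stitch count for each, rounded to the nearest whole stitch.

Rate = 29/3.5 = 8.286 sts per in.
cuff: 8.5 × 8.286 = 70.43 → 70.
pocket: 5.5 × 8.286 = 45.57 → 46.
back: 20 × 8.286 = 165.71 → 166.
right front: 11 × 8.286 = 91.14 → 91.

cuff 70; pocket 46; back 166; right front 91.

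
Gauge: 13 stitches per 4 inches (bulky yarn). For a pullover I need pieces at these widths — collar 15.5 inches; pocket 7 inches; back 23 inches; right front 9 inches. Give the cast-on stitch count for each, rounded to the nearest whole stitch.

collar 50; pocket 23; back 75; right front 29.

Rate = 13/4 = 3.25 sts per in.
collar: 15.5 × 3.25 = 50.38 → 50.
pocket: 7 × 3.25 = 22.75 → 23.
back: 23 × 3.25 = 74.75 → 75.
right front: 9 × 3.25 = 29.25 → 29.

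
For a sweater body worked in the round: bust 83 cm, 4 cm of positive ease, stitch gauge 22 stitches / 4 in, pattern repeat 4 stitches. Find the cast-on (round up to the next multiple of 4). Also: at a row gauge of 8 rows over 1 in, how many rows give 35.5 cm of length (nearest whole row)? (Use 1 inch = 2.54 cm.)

Finished = 83 + 4 = 87 cm.
87 cm × 1/2.54 = 34.25 inches.
22/4 = 5.5 sts per in; 34.25 × 5.5 = 188.39 sts.
Next multiple of 4 → 192.
35.5 cm = 13.98 inches; × 8 = 111.81 → 112 rows.

Cast on 192 stitches; work 112 rows.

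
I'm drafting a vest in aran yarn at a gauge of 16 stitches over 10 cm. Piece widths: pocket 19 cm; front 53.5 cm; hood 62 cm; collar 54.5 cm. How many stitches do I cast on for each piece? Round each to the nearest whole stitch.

Rate = 16/10 = 1.6 sts per cm.
pocket: 19 × 1.6 = 30.40 → 30.
front: 53.5 × 1.6 = 85.60 → 86.
hood: 62 × 1.6 = 99.20 → 99.
collar: 54.5 × 1.6 = 87.20 → 87.

pocket 30; front 86; hood 99; collar 87.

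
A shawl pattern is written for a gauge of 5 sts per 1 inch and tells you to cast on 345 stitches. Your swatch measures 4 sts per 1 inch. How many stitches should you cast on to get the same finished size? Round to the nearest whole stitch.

Scale factor = 4 / 5 = 0.800.
345 × 4 / 5 = 276.00 sts.

Cast on 276 stitches.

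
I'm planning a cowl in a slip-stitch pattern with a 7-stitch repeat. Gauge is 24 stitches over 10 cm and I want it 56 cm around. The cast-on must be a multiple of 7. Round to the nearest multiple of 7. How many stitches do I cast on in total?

Cast on 133 stitches.

24 / 10 = 2.4 sts per cm.
56 × 2.4 = 134.40 sts.
Nearest multiple of 7: 133.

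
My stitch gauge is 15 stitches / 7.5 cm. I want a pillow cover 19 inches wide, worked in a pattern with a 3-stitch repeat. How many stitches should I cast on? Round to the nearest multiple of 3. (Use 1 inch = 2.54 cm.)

19 in = 19 × 2.54 = 48.26 cm.
15 / 7.5 = 2 sts/cm.
48.26 × 2 = 96.52 sts.
→ 96.

96 stitches.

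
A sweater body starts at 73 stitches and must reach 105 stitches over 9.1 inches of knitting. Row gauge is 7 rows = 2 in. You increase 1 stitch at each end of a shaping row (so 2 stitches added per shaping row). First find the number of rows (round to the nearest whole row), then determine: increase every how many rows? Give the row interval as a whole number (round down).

Increase every 2nd row.

Rows = 9.1 × 3.5 = 31.8 → 32 rows.
Stitches to add: 32 → 16 shaping rows (at 2 st each).
32 / 16 = 2.00 → every 2 rows.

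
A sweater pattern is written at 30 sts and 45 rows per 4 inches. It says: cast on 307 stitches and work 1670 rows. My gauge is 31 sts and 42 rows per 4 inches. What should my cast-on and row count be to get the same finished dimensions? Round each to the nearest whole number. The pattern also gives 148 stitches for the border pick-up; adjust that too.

Stitches: 307 × 31/30 = 317.23 → 317.
Rows: 1670 × 42/45 = 1558.67 → 1559.
border pick-up: 148 × 31/30 = 152.93 → 153.

Cast on 317 stitches; work 1559 rows; border pick-up 153 stitches.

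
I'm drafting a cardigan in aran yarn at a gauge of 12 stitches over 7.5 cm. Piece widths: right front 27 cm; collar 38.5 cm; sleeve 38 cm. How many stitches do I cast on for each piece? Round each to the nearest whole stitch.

right front 43; collar 62; sleeve 61.

Rate = 12/7.5 = 1.6 sts per cm.
right front: 27 × 1.6 = 43.20 → 43.
collar: 38.5 × 1.6 = 61.60 → 62.
sleeve: 38 × 1.6 = 60.80 → 61.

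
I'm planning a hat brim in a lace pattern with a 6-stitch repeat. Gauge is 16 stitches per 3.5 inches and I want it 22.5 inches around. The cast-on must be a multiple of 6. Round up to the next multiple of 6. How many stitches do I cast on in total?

16 / 3.5 = 4.571 sts per inch.
22.5 × 4.571 = 102.86 sts.
Next multiple of 6: 108.

CO 108 sts.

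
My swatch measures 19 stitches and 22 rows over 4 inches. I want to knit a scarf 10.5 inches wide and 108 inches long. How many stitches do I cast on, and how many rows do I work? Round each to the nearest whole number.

Stitch gauge = 19/4 = 4.75 sts/in; 10.5 × 4.75 = 49.88 → 50 sts.
Row gauge = 22/4 = 5.5 rows/in; 108 × 5.5 = 594.00 → 594 rows.

Cast on 50 stitches and work 594 rows.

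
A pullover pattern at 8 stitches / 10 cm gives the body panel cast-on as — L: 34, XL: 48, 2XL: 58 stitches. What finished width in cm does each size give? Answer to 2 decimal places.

8/10 = 0.8 sts per cm.
L: 34 / 0.8 = 42.500 → 42.50 cm.
XL: 48 / 0.8 = 60.000 → 60.00 cm.
2XL: 58 / 0.8 = 72.500 → 72.50 cm.

L 42.50 cm; XL 60.00 cm; 2XL 72.50 cm.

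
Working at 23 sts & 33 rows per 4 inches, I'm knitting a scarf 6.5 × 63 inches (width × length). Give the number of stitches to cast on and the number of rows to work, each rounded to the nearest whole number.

Stitch gauge = 23/4 = 5.75 sts/in; 6.5 × 5.75 = 37.38 → 37 sts.
Row gauge = 33/4 = 8.25 rows/in; 63 × 8.25 = 519.75 → 520 rows.

Cast on 37 stitches and work 520 rows.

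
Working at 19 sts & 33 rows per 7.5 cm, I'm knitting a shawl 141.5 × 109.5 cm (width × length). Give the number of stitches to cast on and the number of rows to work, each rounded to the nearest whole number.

Cast on 358 stitches and work 482 rows.

Stitch gauge = 19/7.5 = 2.533 sts/cm; 141.5 × 2.533 = 358.47 → 358 sts.
Row gauge = 33/7.5 = 4.4 rows/cm; 109.5 × 4.4 = 481.80 → 482 rows.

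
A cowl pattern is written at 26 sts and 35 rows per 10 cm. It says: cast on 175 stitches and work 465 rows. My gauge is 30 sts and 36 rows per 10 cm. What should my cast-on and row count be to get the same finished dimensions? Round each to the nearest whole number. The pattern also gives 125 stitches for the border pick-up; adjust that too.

Cast on 202 stitches; work 478 rows; border pick-up 144 stitches.

Stitches: 175 × 30/26 = 201.92 → 202.
Rows: 465 × 36/35 = 478.29 → 478.
border pick-up: 125 × 30/26 = 144.23 → 144.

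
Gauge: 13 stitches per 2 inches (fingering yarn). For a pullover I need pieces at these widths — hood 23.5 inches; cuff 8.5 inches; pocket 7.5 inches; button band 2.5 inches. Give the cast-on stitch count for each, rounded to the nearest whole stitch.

hood 153; cuff 55; pocket 49; button band 16.

Rate = 13/2 = 6.5 sts per in.
hood: 23.5 × 6.5 = 152.75 → 153.
cuff: 8.5 × 6.5 = 55.25 → 55.
pocket: 7.5 × 6.5 = 48.75 → 49.
button band: 2.5 × 6.5 = 16.25 → 16.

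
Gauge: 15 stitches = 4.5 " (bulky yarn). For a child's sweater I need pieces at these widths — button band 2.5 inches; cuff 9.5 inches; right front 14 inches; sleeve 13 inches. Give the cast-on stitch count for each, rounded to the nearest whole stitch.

button band 8; cuff 32; right front 47; sleeve 43.

Rate = 15/4.5 = 3.333 sts per in.
button band: 2.5 × 3.333 = 8.33 → 8.
cuff: 9.5 × 3.333 = 31.67 → 32.
right front: 14 × 3.333 = 46.67 → 47.
sleeve: 13 × 3.333 = 43.33 → 43.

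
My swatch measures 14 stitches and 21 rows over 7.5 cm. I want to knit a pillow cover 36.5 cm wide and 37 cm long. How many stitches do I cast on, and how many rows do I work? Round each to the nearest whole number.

Cast on 68 stitches and work 104 rows.

Stitch gauge = 14/7.5 = 1.867 sts/cm; 36.5 × 1.867 = 68.13 → 68 sts.
Row gauge = 21/7.5 = 2.8 rows/cm; 37 × 2.8 = 103.60 → 104 rows.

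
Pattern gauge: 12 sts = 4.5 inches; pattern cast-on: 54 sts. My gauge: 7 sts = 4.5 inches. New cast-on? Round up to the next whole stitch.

CO 32 sts.

Scale factor = 7 / 12 = 0.583.
54 × 7 / 12 = 31.50 sts.
→ 32 sts.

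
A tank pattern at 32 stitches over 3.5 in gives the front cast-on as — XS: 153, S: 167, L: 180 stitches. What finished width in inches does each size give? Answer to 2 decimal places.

32/3.5 = 9.143 sts per in.
XS: 153 / 9.143 = 16.734 → 16.73 in.
S: 167 / 9.143 = 18.266 → 18.27 in.
L: 180 / 9.143 = 19.688 → 19.69 in.

XS 16.73 inches; S 18.27 inches; L 19.69 inches.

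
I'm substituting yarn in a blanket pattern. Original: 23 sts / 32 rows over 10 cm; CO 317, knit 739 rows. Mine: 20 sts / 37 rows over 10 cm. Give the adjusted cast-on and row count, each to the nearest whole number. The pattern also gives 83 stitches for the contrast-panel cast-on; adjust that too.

Stitches: 317 × 20/23 = 275.65 → 276.
Rows: 739 × 37/32 = 854.47 → 854.
contrast-panel cast-on: 83 × 20/23 = 72.17 → 72.

Cast on 276 stitches; work 854 rows; contrast-panel cast-on 72 stitches.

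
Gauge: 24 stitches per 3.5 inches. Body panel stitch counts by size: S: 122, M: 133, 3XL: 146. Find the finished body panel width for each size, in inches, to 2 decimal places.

24/3.5 = 6.857 sts per in.
S: 122 / 6.857 = 17.792 → 17.79 in.
M: 133 / 6.857 = 19.396 → 19.40 in.
3XL: 146 / 6.857 = 21.292 → 21.29 in.

S 17.79 inches; M 19.40 inches; 3XL 21.29 inches.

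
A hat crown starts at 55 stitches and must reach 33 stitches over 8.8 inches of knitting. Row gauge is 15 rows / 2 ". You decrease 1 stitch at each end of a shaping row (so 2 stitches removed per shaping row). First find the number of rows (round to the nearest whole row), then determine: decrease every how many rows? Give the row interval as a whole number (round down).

Decrease every 6th row.

Rows = 8.8 × 7.5 = 66.0 → 66 rows.
Stitches to remove: 22 → 11 shaping rows (at 2 st each).
66 / 11 = 6.00 → every 6 rows.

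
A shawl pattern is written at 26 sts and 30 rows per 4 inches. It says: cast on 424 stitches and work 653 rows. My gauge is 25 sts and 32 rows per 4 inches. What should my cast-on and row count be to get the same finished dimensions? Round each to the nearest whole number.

Cast on 408 stitches; work 697 rows.

Stitches: 424 × 25/26 = 407.69 → 408.
Rows: 653 × 32/30 = 696.53 → 697.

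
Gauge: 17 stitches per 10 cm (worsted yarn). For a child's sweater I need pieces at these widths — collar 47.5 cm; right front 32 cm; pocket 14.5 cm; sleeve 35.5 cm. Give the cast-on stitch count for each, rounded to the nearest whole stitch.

Rate = 17/10 = 1.7 sts per cm.
collar: 47.5 × 1.7 = 80.75 → 81.
right front: 32 × 1.7 = 54.40 → 54.
pocket: 14.5 × 1.7 = 24.65 → 25.
sleeve: 35.5 × 1.7 = 60.35 → 60.

collar 81; right front 54; pocket 25; sleeve 60.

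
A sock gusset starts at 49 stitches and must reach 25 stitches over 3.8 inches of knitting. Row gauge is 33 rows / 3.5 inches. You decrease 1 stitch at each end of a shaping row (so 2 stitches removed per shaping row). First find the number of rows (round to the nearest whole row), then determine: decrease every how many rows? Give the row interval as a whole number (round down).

Decrease every 3rd row.

Rows = 3.8 × 9.429 = 35.8 → 36 rows.
Stitches to remove: 24 → 12 shaping rows (at 2 st each).
36 / 12 = 3.00 → every 3 rows.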